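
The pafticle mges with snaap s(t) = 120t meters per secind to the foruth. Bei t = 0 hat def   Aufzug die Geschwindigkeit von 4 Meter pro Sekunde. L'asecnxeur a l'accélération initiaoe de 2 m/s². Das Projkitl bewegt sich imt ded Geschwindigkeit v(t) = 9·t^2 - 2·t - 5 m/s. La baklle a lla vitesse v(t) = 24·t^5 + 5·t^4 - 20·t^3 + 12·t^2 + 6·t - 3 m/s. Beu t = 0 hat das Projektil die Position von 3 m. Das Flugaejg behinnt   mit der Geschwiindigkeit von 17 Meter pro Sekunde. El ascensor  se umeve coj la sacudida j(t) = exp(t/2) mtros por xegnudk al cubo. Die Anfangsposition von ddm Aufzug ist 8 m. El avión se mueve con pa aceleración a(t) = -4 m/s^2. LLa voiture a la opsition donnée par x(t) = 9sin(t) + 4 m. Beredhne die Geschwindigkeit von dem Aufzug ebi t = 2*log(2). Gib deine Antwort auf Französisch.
Nous devons intégrer notre équation du jerk j(t) = exp(t/2) 2 fois. L'intégrale du jerk, avec a(0) = 2, donne l'accélération: a(t) = 2·exp(t/2). La primitive de l'accélération est la vitesse. En utilisant v(0) = 4, nous obtenons v(t) = 4·exp(t/2). En utilisant v(t) = 4·exp(t/2) et en substituant t = 2*log(2), nous trouvons v = 8.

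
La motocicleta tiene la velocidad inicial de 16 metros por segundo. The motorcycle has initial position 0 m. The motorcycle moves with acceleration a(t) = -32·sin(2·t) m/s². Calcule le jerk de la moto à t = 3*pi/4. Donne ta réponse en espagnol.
Debemos derivar nuestra ecuación de la aceleración a(t) = -32·sin(2·t) 1 vez. La derivada de la aceleración da la sacudida: j(t) = -64·cos(2·t). De la ecuación de la sacudida j(t) = -64·cos(2·t), sustituimos t = 3*pi/4 para obtener j = 0.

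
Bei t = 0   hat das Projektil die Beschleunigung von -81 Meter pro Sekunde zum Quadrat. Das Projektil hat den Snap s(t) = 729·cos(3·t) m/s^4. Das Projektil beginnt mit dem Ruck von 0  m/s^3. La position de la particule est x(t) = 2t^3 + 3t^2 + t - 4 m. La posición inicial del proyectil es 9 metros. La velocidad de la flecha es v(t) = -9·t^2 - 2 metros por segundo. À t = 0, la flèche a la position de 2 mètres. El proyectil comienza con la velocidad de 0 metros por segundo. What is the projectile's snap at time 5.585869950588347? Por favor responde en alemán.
Mit s(t) = 729·cos(3·t) und Einsetzen von t = 5.585869950588347, finden wir s = -362.952754520575.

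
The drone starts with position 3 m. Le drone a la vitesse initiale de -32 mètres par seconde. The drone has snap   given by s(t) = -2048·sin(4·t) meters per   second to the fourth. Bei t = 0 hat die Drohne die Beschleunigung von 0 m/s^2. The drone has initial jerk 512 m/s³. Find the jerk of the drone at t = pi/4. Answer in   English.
To find the answer, we compute 1 integral of s(t) = -2048·sin(4·t). Integrating snap and using the initial condition j(0) = 512, we get j(t) = 512·cos(4·t). We have jerk j(t) = 512·cos(4·t). Substituting t = pi/4: j(pi/4) = -512.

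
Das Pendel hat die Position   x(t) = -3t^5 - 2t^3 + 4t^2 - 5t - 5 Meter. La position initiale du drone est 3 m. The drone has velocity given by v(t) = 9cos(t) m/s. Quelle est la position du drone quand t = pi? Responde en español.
Debemos encontrar la integral de nuestra ecuación de la velocidad v(t) = 9·cos(t) 1 vez. La integral de la velocidad es la posición. Usando x(0) = 3, obtenemos x(t) = 9·sin(t) + 3. Usando x(t) = 9·sin(t) + 3 y sustituyendo t = pi, encontramos x = 3.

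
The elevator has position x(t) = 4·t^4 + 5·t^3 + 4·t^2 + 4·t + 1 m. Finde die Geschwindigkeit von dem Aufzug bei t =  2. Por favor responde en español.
Para resolver esto, necesitamos tomar 1 derivada de nuestra ecuación de la posición x(t) = 4·t^4 + 5·t^3 + 4·t^2 + 4·t + 1. La derivada de la posición da la velocidad: v(t) = 16·t^3 + 15·t^2 + 8·t + 4. Tenemos la velocidad v(t) = 16·t^3 + 15·t^2 + 8·t + 4. Sustituyendo t = 2: v(2) = 208.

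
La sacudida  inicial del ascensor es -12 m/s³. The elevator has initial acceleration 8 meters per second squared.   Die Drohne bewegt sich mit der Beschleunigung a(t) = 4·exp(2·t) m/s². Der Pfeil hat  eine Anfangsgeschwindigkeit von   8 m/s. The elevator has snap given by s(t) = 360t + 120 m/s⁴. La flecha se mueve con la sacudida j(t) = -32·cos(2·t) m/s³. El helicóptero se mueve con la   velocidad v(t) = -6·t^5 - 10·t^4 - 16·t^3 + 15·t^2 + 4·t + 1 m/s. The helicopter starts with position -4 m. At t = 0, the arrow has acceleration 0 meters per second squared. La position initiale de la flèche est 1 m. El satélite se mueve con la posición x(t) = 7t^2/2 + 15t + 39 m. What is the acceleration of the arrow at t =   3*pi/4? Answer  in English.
To find the answer, we compute 1 integral of j(t) = -32·cos(2·t). Finding the integral of j(t) and using a(0) = 0: a(t) = -16·sin(2·t). From the given acceleration equation a(t) = -16·sin(2·t), we substitute t = 3*pi/4 to get a = 16.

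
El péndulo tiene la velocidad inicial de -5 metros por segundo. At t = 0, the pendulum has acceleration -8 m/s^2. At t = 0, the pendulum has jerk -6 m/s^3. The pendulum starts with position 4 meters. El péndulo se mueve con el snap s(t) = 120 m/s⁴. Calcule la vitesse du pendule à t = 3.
Nous devons intégrer notre équation du snap s(t) = 120 3 fois. L'intégrale du snap est le jerk. En utilisant j(0) = -6, nous obtenons j(t) = 120·t - 6. La primitive du jerk est l'accélération. En utilisant a(0) = -8, nous obtenons a(t) = 60·t^2 - 6·t - 8. L'intégrale de l'accélération, avec v(0) = -5, donne la vitesse: v(t) = 20·t^3 - 3·t^2 - 8·t - 5. Nous avons la vitesse v(t) = 20·t^3 - 3·t^2 - 8·t - 5. En substituant t = 3: v(3) = 484.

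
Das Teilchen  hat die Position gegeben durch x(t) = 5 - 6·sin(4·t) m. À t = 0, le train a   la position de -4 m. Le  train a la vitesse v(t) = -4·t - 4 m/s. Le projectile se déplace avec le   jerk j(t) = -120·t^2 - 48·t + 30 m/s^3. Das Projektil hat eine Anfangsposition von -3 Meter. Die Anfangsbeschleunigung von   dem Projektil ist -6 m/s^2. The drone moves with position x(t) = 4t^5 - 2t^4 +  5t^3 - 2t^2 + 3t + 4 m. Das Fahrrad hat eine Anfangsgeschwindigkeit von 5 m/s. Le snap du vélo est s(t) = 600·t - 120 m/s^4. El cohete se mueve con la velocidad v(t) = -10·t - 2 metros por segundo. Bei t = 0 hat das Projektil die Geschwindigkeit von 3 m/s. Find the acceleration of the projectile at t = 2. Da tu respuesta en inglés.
To find the answer, we compute 1 integral of j(t) = -120·t^2 - 48·t + 30. Taking ∫j(t)dt and applying a(0) = -6, we find a(t) = -40·t^3 - 24·t^2 + 30·t - 6. We have acceleration a(t) = -40·t^3 - 24·t^2 + 30·t - 6. Substituting t = 2: a(2) = -362.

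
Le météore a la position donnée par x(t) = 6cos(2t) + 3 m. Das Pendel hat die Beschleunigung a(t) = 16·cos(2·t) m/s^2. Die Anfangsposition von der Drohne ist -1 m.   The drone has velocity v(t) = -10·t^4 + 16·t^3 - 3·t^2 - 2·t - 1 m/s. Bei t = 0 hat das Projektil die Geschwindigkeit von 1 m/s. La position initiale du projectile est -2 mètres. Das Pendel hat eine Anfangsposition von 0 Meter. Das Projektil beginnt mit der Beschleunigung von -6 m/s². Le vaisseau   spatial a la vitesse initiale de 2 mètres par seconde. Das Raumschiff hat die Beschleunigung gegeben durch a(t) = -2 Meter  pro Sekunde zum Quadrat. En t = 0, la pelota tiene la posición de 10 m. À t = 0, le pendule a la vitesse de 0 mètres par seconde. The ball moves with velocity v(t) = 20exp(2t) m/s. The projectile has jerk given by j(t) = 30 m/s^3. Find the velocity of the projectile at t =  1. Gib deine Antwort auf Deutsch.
Wir müssen das Integral unserer Gleichung für den Ruck j(t) = 30 2-mal finden. Die Stammfunktion von dem Ruck, mit a(0) = -6, ergibt die Beschleunigung: a(t) = 30·t - 6. Das Integral von der Beschleunigung, mit v(0) = 1, ergibt die Geschwindigkeit: v(t) = 15·t^2 - 6·t + 1. Wir haben die Geschwindigkeit v(t) = 15·t^2 - 6·t + 1. Durch Einsetzen von t = 1: v(1) = 10.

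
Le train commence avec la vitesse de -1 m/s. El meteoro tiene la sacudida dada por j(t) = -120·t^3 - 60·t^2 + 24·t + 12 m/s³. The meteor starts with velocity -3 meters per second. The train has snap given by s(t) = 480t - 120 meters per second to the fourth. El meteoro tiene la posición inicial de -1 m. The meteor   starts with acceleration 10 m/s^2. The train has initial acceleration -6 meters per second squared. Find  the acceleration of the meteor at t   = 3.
Starting from jerk j(t) = -120·t^3 - 60·t^2 + 24·t + 12, we take 1 antiderivative. Finding the integral of j(t) and using a(0) = 10: a(t) = -30·t^4 - 20·t^3 + 12·t^2 + 12·t + 10. From the given acceleration equation a(t) = -30·t^4 - 20·t^3 + 12·t^2 + 12·t + 10, we substitute t = 3 to get a = -2816.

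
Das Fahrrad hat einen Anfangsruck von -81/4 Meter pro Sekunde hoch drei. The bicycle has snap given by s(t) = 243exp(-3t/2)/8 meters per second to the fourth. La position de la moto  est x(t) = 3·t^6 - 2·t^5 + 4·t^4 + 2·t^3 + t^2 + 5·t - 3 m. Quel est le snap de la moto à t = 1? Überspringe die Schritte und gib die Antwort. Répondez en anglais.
s(1) = 936.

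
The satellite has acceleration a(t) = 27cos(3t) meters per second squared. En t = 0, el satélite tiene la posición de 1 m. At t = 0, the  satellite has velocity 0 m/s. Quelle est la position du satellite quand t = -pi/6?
Pour résoudre ceci, nous devons prendre 2 primitives de notre équation de l'accélération a(t) = 27·cos(3·t). En prenant ∫a(t)dt et en appliquant v(0) = 0, nous trouvons v(t) = 9·sin(3·t). En intégrant la vitesse et en utilisant la condition initiale x(0) = 1, nous obtenons x(t) = 4 - 3·cos(3·t). Nous avons la position x(t) = 4 - 3·cos(3·t). En substituant t = -pi/6: x(-pi/6) = 4.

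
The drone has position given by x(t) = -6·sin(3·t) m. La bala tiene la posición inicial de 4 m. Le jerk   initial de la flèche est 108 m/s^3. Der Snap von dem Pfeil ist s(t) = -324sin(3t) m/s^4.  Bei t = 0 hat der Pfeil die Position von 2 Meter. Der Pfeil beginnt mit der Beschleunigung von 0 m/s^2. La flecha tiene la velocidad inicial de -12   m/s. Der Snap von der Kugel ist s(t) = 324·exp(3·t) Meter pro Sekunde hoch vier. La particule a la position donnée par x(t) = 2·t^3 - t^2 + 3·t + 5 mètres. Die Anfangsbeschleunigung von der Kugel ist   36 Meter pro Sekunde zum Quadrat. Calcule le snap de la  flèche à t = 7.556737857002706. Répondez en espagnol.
Tenemos el snap s(t) = -324·sin(3·t). Sustituyendo t = 7.556737857002706: s(7.556737857002706) = 203.493291845568.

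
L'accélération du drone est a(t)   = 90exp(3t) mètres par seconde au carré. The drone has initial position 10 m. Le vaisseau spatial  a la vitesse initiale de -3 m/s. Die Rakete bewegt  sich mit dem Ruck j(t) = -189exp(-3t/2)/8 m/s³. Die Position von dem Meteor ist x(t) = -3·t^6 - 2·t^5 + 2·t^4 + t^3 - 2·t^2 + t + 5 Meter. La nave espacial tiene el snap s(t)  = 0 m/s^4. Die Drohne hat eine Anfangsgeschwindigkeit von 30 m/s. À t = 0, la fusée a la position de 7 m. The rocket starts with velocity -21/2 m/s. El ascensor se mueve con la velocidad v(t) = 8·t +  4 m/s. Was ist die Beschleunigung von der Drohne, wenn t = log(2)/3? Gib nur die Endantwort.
a(log(2)/3) = 180.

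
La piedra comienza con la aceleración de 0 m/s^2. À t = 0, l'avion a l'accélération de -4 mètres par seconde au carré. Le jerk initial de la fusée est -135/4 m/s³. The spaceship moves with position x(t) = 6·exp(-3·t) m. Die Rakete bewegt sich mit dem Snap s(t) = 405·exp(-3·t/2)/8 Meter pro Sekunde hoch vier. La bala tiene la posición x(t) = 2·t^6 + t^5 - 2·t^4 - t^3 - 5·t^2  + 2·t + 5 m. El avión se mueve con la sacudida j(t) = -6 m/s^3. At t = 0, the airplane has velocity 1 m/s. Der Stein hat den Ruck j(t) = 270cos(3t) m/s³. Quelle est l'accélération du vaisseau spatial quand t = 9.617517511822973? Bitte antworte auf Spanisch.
Para resolver esto, necesitamos tomar 2 derivadas de nuestra ecuación de la posición x(t) = 6·exp(-3·t). Tomando d/dt de x(t), encontramos v(t) = -18·exp(-3·t). La derivada de la velocidad da la aceleración: a(t) = 54·exp(-3·t). Tenemos la aceleración a(t) = 54·exp(-3·t). Sustituyendo t = 9.617517511822973: a(9.617517511822973) = 1.59180331515020E-11.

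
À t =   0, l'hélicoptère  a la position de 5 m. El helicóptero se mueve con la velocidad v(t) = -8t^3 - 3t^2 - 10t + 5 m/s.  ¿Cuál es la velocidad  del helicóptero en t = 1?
Usando v(t) = -8·t^3 - 3·t^2 - 10·t + 5 y sustituyendo t = 1, encontramos v = -16.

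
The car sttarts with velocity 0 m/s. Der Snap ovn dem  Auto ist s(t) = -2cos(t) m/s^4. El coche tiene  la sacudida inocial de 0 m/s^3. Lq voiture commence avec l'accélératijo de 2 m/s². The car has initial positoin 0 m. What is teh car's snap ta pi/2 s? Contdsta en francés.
En utilisant s(t) = -2·cos(t) et en substituant t = pi/2, nous trouvons s = 0.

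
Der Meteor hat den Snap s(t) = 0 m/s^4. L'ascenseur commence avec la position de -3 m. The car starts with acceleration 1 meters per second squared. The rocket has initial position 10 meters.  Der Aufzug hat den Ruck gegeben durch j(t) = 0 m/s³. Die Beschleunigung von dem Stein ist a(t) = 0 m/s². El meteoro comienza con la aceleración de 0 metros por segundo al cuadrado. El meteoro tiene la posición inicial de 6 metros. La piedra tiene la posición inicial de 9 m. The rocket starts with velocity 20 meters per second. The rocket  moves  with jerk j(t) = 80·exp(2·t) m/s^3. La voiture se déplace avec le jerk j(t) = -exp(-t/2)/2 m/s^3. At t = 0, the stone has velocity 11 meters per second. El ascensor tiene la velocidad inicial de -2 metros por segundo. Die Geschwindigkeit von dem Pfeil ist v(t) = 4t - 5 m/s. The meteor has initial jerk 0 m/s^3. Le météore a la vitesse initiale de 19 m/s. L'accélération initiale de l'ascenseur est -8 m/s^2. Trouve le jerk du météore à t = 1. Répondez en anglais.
To solve this, we need to take 1 integral of our snap equation s(t) = 0. Integrating snap and using the initial condition j(0) = 0, we get j(t) = 0. Using j(t) = 0 and substituting t = 1, we find j = 0.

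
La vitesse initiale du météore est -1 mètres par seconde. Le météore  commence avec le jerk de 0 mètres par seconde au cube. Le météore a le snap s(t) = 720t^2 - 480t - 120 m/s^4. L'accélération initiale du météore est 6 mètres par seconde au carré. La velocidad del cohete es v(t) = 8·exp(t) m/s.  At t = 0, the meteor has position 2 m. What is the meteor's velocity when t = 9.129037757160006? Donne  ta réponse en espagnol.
Para resolver esto, necesitamos tomar 3 antiderivadas de nuestra ecuación del snap s(t) = 720·t^2 - 480·t - 120. La integral del snap es la sacudida. Usando j(0) = 0, obtenemos j(t) = 120·t·(2·t^2 - 2·t - 1). La antiderivada de la sacudida es la aceleración. Usando a(0) = 6, obtenemos a(t) = 60·t^4 - 80·t^3 - 60·t^2 + 6. Tomando ∫a(t)dt y aplicando v(0) = -1, encontramos v(t) = 12·t^5 - 20·t^4 - 20·t^3 + 6·t - 1. Tenemos la velocidad v(t) = 12·t^5 - 20·t^4 - 20·t^3 + 6·t - 1. Sustituyendo t = 9.129037757160006: v(9.129037757160006) = 606791.381366602.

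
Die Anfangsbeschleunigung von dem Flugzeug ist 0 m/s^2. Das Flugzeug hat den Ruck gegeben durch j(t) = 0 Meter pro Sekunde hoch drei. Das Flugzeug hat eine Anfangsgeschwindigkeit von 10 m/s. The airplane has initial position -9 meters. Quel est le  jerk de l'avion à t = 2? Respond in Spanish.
Tenemos la sacudida j(t) = 0. Sustituyendo t = 2: j(2) = 0.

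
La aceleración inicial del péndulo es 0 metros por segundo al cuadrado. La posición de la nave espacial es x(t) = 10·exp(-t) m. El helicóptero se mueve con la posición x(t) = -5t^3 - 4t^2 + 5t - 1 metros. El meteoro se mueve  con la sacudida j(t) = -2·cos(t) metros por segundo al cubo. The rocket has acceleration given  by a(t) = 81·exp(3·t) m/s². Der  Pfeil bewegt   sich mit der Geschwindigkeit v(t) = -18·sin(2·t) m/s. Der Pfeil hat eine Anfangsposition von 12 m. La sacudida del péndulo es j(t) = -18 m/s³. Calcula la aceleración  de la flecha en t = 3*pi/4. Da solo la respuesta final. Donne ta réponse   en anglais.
The acceleration at t = 3*pi/4 is a = 0.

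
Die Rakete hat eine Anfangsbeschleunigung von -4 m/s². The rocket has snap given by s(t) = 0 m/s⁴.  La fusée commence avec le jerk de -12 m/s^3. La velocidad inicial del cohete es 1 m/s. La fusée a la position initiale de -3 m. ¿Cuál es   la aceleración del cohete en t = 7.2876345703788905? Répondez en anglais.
To solve this, we need to take 2 antiderivatives of our snap equation s(t) = 0. The integral of snap is jerk. Using j(0) = -12, we get j(t) = -12. Finding the integral of j(t) and using a(0) = -4: a(t) = -12·t - 4. We have acceleration a(t) = -12·t - 4. Substituting t = 7.2876345703788905: a(7.2876345703788905) = -91.4516148445467.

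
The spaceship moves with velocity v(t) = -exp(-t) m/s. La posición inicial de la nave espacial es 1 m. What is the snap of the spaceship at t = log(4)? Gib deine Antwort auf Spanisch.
Debemos derivar nuestra ecuación de la velocidad v(t) = -exp(-t) 3 veces. Tomando d/dt de v(t), encontramos a(t) = exp(-t). La derivada de la aceleración da la sacudida: j(t) = -exp(-t). La derivada de la sacudida da el snap: s(t) = exp(-t). De la ecuación del snap s(t) = exp(-t), sustituimos t = log(4) para obtener s = 1/4.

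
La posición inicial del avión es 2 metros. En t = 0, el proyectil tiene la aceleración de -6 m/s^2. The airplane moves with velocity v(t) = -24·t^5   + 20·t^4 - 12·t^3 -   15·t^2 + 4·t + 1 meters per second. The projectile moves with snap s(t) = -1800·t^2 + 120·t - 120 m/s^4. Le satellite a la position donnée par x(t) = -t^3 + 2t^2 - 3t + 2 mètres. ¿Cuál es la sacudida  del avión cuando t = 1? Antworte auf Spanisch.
Debemos derivar nuestra ecuación de la velocidad v(t) = -24·t^5 + 20·t^4 - 12·t^3 - 15·t^2 + 4·t + 1 2 veces. La derivada de la velocidad da la aceleración: a(t) = -120·t^4 + 80·t^3 - 36·t^2 - 30·t + 4. Tomando d/dt de a(t), encontramos j(t) = -480·t^3 + 240·t^2 - 72·t - 30. Usando j(t) = -480·t^3 + 240·t^2 - 72·t - 30 y sustituyendo t = 1, encontramos j = -342.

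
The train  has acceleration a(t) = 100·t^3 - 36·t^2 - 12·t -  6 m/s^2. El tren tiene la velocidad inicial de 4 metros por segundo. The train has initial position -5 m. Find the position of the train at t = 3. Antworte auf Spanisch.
Debemos encontrar la antiderivada de nuestra ecuación de la aceleración a(t) = 100·t^3 - 36·t^2 - 12·t - 6 2 veces. La integral de la aceleración es la velocidad. Usando v(0) = 4, obtenemos v(t) = 25·t^4 - 12·t^3 - 6·t^2 - 6·t + 4. Tomando ∫v(t)dt y aplicando x(0) = -5, encontramos x(t) = 5·t^5 - 3·t^4 - 2·t^3 - 3·t^2 + 4·t - 5. Usando x(t) = 5·t^5 - 3·t^4 - 2·t^3 - 3·t^2 + 4·t - 5 y sustituyendo t = 3, encontramos x = 898.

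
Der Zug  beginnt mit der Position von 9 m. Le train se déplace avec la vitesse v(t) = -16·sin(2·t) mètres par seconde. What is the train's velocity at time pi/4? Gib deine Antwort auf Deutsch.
Wir haben die Geschwindigkeit v(t) = -16·sin(2·t). Durch Einsetzen von t = pi/4: v(pi/4) = -16.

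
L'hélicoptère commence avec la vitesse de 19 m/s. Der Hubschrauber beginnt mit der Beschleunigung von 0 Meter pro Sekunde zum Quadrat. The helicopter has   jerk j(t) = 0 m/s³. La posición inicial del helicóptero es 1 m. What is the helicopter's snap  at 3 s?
Starting from jerk j(t) = 0, we take 1 derivative. The derivative of jerk gives snap: s(t) = 0. From the given snap equation s(t) = 0, we substitute t = 3 to get s = 0.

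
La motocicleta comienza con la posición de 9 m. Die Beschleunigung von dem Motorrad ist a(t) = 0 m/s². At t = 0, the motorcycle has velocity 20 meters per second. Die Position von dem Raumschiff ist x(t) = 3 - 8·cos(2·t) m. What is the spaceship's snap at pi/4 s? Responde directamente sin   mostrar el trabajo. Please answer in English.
At t = pi/4, s = 0.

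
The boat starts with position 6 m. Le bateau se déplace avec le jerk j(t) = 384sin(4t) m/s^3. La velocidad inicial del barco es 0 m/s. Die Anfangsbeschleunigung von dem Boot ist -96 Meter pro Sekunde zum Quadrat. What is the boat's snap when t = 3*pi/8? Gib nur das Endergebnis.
s(3*pi/8) = 0.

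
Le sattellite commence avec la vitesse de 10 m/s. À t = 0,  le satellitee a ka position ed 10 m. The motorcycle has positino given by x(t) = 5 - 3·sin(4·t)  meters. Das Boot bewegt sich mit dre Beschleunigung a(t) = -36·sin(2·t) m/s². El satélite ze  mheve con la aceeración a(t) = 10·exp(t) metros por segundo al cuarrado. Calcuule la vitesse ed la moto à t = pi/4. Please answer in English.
We must differentiate our position equation x(t) = 5 - 3·sin(4·t) 1 time. Taking d/dt of x(t), we find v(t) = -12·cos(4·t). We have velocity v(t) = -12·cos(4·t). Substituting t = pi/4: v(pi/4) = 12.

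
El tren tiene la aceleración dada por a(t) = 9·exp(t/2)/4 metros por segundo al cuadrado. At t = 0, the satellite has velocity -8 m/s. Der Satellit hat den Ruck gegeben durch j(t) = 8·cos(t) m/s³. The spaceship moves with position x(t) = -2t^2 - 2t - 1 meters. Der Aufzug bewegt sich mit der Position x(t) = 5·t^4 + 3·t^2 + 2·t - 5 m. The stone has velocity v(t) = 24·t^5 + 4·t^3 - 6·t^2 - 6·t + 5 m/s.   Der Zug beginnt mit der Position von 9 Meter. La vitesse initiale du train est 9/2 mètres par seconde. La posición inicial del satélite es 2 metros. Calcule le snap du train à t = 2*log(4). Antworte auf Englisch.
Starting from acceleration a(t) = 9·exp(t/2)/4, we take 2 derivatives. Taking d/dt of a(t), we find j(t) = 9·exp(t/2)/8. Differentiating jerk, we get snap: s(t) = 9·exp(t/2)/16. Using s(t) = 9·exp(t/2)/16 and substituting t = 2*log(4), we find s = 9/4.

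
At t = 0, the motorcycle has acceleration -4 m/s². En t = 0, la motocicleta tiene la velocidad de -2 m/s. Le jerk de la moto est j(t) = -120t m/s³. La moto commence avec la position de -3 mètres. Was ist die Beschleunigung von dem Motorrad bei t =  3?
Um dies zu lösen, müssen wir 1 Stammfunktion unserer Gleichung für den Ruck j(t) = -120·t finden. Das Integral von dem Ruck, mit a(0) = -4, ergibt die Beschleunigung: a(t) = -60·t^2 - 4. Wir haben die Beschleunigung a(t) = -60·t^2 - 4. Durch Einsetzen von t = 3: a(3) = -544.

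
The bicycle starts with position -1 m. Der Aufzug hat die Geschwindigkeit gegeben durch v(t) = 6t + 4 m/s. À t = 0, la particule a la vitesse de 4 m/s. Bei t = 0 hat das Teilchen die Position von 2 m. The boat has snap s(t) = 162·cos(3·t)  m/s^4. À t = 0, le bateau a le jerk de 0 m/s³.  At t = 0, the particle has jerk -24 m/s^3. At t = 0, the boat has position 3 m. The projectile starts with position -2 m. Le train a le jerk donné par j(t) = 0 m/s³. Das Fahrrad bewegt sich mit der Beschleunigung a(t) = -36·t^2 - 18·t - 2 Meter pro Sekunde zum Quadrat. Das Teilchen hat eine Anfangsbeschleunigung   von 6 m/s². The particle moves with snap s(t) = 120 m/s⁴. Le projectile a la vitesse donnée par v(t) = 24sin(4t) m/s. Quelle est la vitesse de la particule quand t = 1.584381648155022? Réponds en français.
Pour résoudre ceci, nous devons prendre 3 primitives de notre équation du snap s(t) = 120. En intégrant le snap et en utilisant la condition initiale j(0) = -24, nous obtenons j(t) = 120·t - 24. En prenant ∫j(t)dt et en appliquant a(0) = 6, nous trouvons a(t) = 60·t^2 - 24·t + 6. L'intégrale de l'accélération, avec v(0) = 4, donne la vitesse: v(t) = 20·t^3 - 12·t^2 + 6·t + 4. De l'équation de la vitesse v(t) = 20·t^3 - 12·t^2 + 6·t + 4, nous substituons t = 1.584381648155022 pour obtenir v = 62.9274699245927.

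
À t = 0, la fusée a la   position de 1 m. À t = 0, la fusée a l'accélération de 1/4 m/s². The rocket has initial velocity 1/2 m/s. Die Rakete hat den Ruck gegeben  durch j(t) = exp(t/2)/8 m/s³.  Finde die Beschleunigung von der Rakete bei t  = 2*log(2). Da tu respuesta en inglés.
Starting from jerk j(t) = exp(t/2)/8, we take 1 integral. The antiderivative of jerk, with a(0) = 1/4, gives acceleration: a(t) = exp(t/2)/4. Using a(t) = exp(t/2)/4 and substituting t = 2*log(2), we find a = 1/2.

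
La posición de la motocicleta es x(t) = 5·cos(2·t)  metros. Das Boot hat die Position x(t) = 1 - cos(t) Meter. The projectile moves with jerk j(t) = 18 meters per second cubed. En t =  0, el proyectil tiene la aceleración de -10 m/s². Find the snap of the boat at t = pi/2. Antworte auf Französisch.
En partant de la position x(t) = 1 - cos(t), nous prenons 4 dérivées. En dérivant la position, nous obtenons la vitesse: v(t) = sin(t). En prenant d/dt de v(t), nous trouvons a(t) = cos(t). En dérivant l'accélération, nous obtenons le jerk: j(t) = -sin(t). La dérivée du jerk donne le snap: s(t) = -cos(t). Nous avons le snap s(t) = -cos(t). En substituant t = pi/2: s(pi/2) = 0.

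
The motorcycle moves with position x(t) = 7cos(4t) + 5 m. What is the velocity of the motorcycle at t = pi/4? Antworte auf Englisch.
We must differentiate our position equation x(t) = 7·cos(4·t) + 5 1 time. Differentiating position, we get velocity: v(t) = -28·sin(4·t). We have velocity v(t) = -28·sin(4·t). Substituting t = pi/4: v(pi/4) = 0.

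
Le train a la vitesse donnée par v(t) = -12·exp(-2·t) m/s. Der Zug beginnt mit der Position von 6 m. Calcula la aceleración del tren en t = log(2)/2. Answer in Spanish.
Debemos derivar nuestra ecuación de la velocidad v(t) = -12·exp(-2·t) 1 vez. Tomando d/dt de v(t), encontramos a(t) = 24·exp(-2·t). Usando a(t) = 24·exp(-2·t) y sustituyendo t = log(2)/2, encontramos a = 12.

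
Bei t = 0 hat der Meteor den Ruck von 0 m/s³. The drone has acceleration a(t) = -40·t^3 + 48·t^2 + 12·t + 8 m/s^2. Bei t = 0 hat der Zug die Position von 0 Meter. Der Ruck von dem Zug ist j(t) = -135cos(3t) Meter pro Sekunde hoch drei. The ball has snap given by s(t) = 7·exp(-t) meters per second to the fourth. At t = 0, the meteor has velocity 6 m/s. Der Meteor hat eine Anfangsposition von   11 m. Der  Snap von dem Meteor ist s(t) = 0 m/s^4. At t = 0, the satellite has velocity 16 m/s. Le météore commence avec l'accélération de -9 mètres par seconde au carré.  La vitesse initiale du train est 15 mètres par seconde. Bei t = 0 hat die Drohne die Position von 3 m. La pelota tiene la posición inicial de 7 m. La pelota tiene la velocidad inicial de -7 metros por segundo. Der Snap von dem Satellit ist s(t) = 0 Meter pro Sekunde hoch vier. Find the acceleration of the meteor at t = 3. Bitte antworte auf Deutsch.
Wir müssen das Integral unserer Gleichung für den Snap s(t) = 0 2-mal finden. Mit ∫s(t)dt und Anwendung von j(0) = 0, finden wir j(t) = 0. Durch Integration von dem Ruck und Verwendung der Anfangsbedingung a(0) = -9, erhalten wir a(t) = -9. Aus der Gleichung für die Beschleunigung a(t) = -9, setzen wir t = 3 ein und erhalten a = -9.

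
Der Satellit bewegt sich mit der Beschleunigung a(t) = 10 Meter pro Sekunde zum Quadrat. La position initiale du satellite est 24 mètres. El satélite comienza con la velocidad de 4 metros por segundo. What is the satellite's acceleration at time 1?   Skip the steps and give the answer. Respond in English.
The acceleration at t = 1 is a = 10.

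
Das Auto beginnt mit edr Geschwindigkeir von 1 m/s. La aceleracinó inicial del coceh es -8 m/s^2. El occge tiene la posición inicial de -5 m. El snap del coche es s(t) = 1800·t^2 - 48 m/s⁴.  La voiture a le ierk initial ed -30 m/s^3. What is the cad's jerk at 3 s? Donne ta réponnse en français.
En partant du snap s(t) = 1800·t^2 - 48, nous prenons 1 intégrale. L'intégrale du snap est le jerk. En utilisant j(0) = -30, nous obtenons j(t) = 600·t^3 - 48·t - 30. En utilisant j(t) = 600·t^3 - 48·t - 30 et en substituant t = 3, nous trouvons j = 16026.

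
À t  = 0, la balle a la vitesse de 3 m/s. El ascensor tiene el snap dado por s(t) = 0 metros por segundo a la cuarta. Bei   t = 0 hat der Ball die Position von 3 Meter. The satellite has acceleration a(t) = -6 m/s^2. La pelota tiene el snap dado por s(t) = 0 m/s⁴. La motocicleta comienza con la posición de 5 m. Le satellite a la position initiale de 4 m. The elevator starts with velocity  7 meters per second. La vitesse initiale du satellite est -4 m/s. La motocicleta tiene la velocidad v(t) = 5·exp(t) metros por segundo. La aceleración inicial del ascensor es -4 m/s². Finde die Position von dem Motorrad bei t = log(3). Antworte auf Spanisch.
Necesitamos integrar nuestra ecuación de la velocidad v(t) = 5·exp(t) 1 vez. Tomando ∫v(t)dt y aplicando x(0) = 5, encontramos x(t) = 5·exp(t). Usando x(t) = 5·exp(t) y sustituyendo t = log(3), encontramos x = 15.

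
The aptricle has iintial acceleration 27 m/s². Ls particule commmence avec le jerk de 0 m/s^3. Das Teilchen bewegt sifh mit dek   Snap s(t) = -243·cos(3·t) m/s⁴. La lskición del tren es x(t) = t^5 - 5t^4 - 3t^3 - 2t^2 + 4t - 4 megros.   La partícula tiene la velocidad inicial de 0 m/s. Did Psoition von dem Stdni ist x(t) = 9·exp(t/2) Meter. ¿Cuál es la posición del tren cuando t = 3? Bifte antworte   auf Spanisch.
Usando x(t) = t^5 - 5·t^4 - 3·t^3 - 2·t^2 + 4·t - 4 y sustituyendo t = 3, encontramos x = -253.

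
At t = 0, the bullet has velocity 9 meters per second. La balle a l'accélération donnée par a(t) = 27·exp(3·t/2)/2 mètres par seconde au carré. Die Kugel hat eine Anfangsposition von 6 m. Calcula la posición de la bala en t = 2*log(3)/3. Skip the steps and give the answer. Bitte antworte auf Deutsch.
Die Position bei t = 2*log(3)/3 ist x = 18.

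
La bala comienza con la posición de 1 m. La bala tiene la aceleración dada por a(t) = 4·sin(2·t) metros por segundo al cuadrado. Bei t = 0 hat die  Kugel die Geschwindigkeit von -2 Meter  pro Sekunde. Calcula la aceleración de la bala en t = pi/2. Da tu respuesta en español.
Tenemos la aceleración a(t) = 4·sin(2·t). Sustituyendo t = pi/2: a(pi/2) = 0.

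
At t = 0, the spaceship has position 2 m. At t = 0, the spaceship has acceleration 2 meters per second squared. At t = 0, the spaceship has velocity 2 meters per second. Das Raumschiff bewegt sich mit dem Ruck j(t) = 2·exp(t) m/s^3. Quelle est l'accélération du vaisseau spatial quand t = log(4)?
En partant du jerk j(t) = 2·exp(t), nous prenons 1 intégrale. La primitive du jerk, avec a(0) = 2, donne l'accélération: a(t) = 2·exp(t). De l'équation de l'accélération a(t) = 2·exp(t), nous substituons t = log(4) pour obtenir a = 8.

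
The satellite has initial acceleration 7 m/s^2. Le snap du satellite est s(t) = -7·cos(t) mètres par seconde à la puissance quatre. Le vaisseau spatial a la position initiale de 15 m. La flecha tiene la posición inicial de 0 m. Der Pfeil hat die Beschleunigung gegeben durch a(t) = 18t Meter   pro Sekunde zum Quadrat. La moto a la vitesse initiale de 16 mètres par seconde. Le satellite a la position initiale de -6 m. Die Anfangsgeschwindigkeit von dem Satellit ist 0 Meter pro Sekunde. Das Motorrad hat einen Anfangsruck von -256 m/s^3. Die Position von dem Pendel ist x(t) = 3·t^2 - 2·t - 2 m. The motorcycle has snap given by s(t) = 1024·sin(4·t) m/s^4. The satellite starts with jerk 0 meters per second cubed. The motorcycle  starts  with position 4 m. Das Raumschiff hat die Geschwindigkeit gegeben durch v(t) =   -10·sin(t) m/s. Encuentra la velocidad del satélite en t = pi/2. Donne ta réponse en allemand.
Wir müssen die Stammfunktion unserer Gleichung für den Snap s(t) = -7·cos(t) 3-mal finden. Durch Integration von dem Snap und Verwendung der Anfangsbedingung j(0) = 0, erhalten wir j(t) = -7·sin(t). Die Stammfunktion von dem Ruck ist die Beschleunigung. Mit a(0) = 7 erhalten wir a(t) = 7·cos(t). Das Integral von der Beschleunigung ist die Geschwindigkeit. Mit v(0) = 0 erhalten wir v(t) = 7·sin(t). Mit v(t) = 7·sin(t) und Einsetzen von t = pi/2, finden wir v = 7.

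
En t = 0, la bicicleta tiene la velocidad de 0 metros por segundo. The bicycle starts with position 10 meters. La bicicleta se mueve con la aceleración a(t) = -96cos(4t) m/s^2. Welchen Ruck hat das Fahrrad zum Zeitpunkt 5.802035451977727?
Ausgehend von der Beschleunigung a(t) = -96·cos(4·t), nehmen wir 1 Ableitung. Die Ableitung von der Beschleunigung ergibt den Ruck: j(t) = 384·sin(4·t). Mit j(t) = 384·sin(4·t) und Einsetzen von t = 5.802035451977727, finden wir j = -360.215750431019.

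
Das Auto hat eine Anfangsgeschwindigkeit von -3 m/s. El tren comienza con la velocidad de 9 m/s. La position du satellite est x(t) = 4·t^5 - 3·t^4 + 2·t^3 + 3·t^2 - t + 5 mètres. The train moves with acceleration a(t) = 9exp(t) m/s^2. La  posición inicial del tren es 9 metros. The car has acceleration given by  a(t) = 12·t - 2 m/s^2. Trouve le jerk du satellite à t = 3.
Nous devons dériver notre équation de la position x(t) = 4·t^5 - 3·t^4 + 2·t^3 + 3·t^2 - t + 5 3 fois. En dérivant la position, nous obtenons la vitesse: v(t) = 20·t^4 - 12·t^3 + 6·t^2 + 6·t - 1. La dérivée de la vitesse donne l'accélération: a(t) = 80·t^3 - 36·t^2 + 12·t + 6. En dérivant l'accélération, nous obtenons le jerk: j(t) = 240·t^2 - 72·t + 12. Nous avons le jerk j(t) = 240·t^2 - 72·t + 12. En substituant t = 3: j(3) = 1956.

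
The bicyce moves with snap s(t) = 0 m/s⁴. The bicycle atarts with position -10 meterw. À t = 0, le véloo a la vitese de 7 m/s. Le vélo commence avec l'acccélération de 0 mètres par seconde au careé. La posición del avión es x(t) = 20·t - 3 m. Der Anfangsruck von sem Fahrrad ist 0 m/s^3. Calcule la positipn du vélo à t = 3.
Pour résoudre ceci, nous devons prendre 4 primitives de notre équation du snap s(t) = 0. En intégrant le snap et en utilisant la condition initiale j(0) = 0, nous obtenons j(t) = 0. En intégrant le jerk et en utilisant la condition initiale a(0) = 0, nous obtenons a(t) = 0. La primitive de l'accélération, avec v(0) = 7, donne la vitesse: v(t) = 7. En intégrant la vitesse et en utilisant la condition initiale x(0) = -10, nous obtenons x(t) = 7·t - 10. De l'équation de la position x(t) = 7·t - 10, nous substituons t = 3 pour obtenir x = 11.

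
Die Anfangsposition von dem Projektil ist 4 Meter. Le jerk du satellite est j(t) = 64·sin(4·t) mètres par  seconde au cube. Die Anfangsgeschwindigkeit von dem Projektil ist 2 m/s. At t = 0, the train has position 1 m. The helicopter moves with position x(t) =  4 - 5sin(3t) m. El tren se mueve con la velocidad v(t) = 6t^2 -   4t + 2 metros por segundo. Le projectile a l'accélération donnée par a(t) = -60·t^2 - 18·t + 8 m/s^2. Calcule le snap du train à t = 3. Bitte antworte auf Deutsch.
Ausgehend von der Geschwindigkeit v(t) = 6·t^2 - 4·t + 2, nehmen wir 3 Ableitungen. Durch Ableiten von der Geschwindigkeit erhalten wir die Beschleunigung: a(t) = 12·t - 4. Durch Ableiten von der Beschleunigung erhalten wir den Ruck: j(t) = 12. Durch Ableiten von dem Ruck erhalten wir den Snap: s(t) = 0. Mit s(t) = 0 und Einsetzen von t = 3, finden wir s = 0.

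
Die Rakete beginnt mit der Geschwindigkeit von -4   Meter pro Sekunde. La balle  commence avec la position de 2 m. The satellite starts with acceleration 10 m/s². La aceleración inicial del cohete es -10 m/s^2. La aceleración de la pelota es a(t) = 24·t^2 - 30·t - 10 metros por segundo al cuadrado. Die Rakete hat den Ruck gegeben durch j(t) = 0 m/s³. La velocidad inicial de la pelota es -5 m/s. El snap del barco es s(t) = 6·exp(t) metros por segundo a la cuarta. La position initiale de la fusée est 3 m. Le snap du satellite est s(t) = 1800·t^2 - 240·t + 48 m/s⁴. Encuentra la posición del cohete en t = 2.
Necesitamos integrar nuestra ecuación de la sacudida j(t) = 0 3 veces. La integral de la sacudida, con a(0) = -10, da la aceleración: a(t) = -10. Integrando la aceleración y usando la condición inicial v(0) = -4, obtenemos v(t) = -10·t - 4. La antiderivada de la velocidad es la posición. Usando x(0) = 3, obtenemos x(t) = -5·t^2 - 4·t + 3. De la ecuación de la posición x(t) = -5·t^2 - 4·t + 3, sustituimos t = 2 para obtener x = -25.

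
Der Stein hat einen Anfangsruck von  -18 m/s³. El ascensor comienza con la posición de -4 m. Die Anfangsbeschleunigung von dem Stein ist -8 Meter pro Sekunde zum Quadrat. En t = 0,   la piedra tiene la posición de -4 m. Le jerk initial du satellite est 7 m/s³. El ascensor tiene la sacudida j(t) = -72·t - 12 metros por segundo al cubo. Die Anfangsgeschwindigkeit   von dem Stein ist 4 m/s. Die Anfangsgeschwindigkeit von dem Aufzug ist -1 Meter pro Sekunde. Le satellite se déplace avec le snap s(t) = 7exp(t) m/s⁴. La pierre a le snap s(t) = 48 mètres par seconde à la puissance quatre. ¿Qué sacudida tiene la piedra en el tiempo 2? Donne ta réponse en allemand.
Wir müssen unsere Gleichung für den Snap s(t) = 48 1-mal integrieren. Durch Integration von dem Snap und Verwendung der Anfangsbedingung j(0) = -18, erhalten wir j(t) = 48·t - 18. Wir haben den Ruck j(t) = 48·t - 18. Durch Einsetzen von t = 2: j(2) = 78.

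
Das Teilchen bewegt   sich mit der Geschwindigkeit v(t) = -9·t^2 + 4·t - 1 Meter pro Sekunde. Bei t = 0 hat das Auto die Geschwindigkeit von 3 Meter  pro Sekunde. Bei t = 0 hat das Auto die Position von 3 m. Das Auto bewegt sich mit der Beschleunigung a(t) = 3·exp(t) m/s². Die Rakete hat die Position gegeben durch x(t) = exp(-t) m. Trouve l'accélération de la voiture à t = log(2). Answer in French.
En utilisant a(t) = 3·exp(t) et en substituant t = log(2), nous trouvons a = 6.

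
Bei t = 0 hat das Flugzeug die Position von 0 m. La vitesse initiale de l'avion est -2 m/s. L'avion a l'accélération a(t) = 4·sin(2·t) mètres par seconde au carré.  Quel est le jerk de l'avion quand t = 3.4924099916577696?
Nous devons dériver notre équation de l'accélération a(t) = 4·sin(2·t) 1 fois. En dérivant l'accélération, nous obtenons le jerk: j(t) = 8·cos(2·t). En utilisant j(t) = 8·cos(2·t) et en substituant t = 3.4924099916577696, nous trouvons j = 6.11030462865091.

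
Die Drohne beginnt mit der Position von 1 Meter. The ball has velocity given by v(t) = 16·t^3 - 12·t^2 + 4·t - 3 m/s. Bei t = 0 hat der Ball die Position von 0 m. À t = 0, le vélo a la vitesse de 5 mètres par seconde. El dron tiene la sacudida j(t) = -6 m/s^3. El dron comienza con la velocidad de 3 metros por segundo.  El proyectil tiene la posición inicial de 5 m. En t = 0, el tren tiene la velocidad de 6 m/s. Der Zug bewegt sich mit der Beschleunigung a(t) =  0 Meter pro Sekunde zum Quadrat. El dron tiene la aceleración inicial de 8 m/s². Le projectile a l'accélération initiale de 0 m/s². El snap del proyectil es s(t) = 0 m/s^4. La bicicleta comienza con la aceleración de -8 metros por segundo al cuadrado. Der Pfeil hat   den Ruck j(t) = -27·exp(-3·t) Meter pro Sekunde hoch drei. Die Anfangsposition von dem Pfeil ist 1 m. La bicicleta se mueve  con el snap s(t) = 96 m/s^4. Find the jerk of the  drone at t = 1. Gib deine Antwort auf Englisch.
Using j(t) = -6 and substituting t = 1, we find j = -6.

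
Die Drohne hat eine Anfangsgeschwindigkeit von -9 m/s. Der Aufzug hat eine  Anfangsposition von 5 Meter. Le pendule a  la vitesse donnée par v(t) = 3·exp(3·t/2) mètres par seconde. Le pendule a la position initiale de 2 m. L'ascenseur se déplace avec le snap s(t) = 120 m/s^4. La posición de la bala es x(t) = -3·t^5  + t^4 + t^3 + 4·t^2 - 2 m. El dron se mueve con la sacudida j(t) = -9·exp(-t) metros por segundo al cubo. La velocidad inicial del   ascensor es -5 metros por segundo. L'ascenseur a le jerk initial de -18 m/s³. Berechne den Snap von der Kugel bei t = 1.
Um dies zu lösen, müssen wir 4 Ableitungen unserer Gleichung für die Position x(t) = -3·t^5 + t^4 + t^3 + 4·t^2 - 2 nehmen. Durch Ableiten von der Position erhalten wir die Geschwindigkeit: v(t) = -15·t^4 + 4·t^3 + 3·t^2 + 8·t. Durch Ableiten von der Geschwindigkeit erhalten wir die Beschleunigung: a(t) = -60·t^3 + 12·t^2 + 6·t + 8. Die Ableitung von der Beschleunigung ergibt den Ruck: j(t) = -180·t^2 + 24·t + 6. Durch Ableiten von dem Ruck erhalten wir den Snap: s(t) = 24 - 360·t. Wir haben den Snap s(t) = 24 - 360·t. Durch Einsetzen von t = 1: s(1) = -336.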